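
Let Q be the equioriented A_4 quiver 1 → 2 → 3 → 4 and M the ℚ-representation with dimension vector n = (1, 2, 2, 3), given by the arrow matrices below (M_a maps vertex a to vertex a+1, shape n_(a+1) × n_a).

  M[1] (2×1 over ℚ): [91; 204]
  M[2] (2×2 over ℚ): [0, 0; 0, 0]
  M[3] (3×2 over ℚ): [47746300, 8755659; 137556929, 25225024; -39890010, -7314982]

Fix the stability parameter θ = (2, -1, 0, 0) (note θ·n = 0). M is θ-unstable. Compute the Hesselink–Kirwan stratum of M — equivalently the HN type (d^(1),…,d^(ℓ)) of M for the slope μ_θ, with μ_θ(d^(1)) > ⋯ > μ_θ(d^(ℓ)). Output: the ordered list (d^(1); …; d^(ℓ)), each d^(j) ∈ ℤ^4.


Via rank(M_{q-1}∘⋯∘M_p): M ≅ I[1,2], I[2,2], I[3,4]^2, I[4,4].
μ_θ-semistable layers: μ^(1)=1/2; μ^(2)=0; μ^(3)=-1

((1, 1, 0, 0); (0, 0, 2, 3); (0, 1, 0, 0))


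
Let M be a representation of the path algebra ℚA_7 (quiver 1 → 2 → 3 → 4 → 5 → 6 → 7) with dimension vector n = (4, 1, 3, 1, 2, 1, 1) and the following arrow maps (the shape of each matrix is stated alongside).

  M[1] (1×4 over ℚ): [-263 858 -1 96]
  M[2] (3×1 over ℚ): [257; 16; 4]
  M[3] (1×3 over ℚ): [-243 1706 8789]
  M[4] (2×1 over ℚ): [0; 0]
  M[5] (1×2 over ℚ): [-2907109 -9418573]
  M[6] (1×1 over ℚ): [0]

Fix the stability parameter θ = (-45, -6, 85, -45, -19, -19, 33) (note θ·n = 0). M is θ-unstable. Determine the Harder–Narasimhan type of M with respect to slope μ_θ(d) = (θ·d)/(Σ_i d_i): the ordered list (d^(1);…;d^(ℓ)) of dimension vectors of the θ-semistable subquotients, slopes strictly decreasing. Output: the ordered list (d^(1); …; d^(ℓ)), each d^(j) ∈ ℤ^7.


Via rank(M_{q-1}∘⋯∘M_p): M ≅ I[1,1]^3, I[1,4], I[3,3]^2, I[5,5], I[5,6], I[7,7].
μ_θ-semistable layers: μ^(1)=85; μ^(2)=33; μ^(3)=20; μ^(4)=-6; μ^(5)=-19; μ^(6)=-45

((0, 0, 2, 0, 0, 0, 0); (0, 0, 0, 0, 0, 0, 1); (0, 0, 1, 1, 0, 0, 0); (0, 1, 0, 0, 0, 0, 0); (0, 0, 0, 0, 2, 1, 0); (4, 0, 0, 0, 0, 0, 0))


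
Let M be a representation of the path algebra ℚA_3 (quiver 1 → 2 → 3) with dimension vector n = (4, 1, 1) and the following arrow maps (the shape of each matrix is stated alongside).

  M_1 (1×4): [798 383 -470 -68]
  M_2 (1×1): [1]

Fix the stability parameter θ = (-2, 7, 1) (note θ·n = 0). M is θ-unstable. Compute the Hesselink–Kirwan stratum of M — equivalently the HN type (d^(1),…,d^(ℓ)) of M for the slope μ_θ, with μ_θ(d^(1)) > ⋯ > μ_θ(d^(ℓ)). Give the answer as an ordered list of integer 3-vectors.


Via rank(M_{q-1}∘⋯∘M_p): M ≅ I[1,1]^3, I[1,3].
μ_θ-semistable layers: μ^(1)=4; μ^(2)=-2

((0, 1, 1); (4, 0, 0))


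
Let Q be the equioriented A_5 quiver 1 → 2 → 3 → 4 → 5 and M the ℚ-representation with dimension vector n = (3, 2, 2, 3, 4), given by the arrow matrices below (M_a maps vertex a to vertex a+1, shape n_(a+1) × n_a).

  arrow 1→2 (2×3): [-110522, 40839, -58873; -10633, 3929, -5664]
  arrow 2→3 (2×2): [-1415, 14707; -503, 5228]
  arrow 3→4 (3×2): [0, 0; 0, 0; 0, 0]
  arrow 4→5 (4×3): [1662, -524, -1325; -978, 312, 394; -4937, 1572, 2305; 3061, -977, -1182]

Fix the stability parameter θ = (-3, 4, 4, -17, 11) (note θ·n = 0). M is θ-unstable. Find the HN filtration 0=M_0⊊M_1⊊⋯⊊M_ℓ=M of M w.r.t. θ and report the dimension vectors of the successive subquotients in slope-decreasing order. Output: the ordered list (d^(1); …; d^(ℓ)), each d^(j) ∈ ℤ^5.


Interval decomposition of M: I[1,1], I[1,3]^2, I[4,5]^3, I[5,5].
HN type (ℓ=4): μ^(1)=11; μ^(2)=4; μ^(3)=-3; μ^(4)=-17

((0, 0, 0, 0, 4); (0, 2, 2, 0, 0); (3, 0, 0, 0, 0); (0, 0, 0, 3, 0))


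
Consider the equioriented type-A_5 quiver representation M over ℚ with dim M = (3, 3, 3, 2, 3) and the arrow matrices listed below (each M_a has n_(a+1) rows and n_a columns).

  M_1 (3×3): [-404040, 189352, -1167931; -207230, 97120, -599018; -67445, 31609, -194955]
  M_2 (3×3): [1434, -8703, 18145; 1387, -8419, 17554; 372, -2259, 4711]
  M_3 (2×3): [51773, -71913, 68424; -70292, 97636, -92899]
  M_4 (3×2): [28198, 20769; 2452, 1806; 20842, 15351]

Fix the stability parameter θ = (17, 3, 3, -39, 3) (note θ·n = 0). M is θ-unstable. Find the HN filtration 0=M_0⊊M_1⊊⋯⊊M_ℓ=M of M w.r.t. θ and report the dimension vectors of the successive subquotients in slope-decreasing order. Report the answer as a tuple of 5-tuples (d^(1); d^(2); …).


Barcode: M ≅ I[1,2], I[1,4], I[1,5], I[3,3], I[5,5]^2. HN layers by μ_θ (3 steps, strictly decreasing):
  μ^(1)=10; μ^(2)=3; μ^(3)=-4

((1, 1, 0, 0, 0); (0, 0, 1, 0, 3); (2, 2, 2, 2, 0))


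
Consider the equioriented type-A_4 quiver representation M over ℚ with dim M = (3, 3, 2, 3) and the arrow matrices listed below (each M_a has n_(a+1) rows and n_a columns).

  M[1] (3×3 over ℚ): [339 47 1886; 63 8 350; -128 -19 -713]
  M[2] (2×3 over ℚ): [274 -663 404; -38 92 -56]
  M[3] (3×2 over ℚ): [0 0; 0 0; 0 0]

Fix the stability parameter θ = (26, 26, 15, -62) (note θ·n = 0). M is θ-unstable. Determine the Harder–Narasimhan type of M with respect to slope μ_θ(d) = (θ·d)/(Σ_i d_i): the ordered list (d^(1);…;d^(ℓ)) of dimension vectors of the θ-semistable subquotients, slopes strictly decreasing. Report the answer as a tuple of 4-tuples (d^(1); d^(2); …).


Barcode: M ≅ I[1,2], I[1,3]^2, I[4,4]^3. HN layers by μ_θ (3 steps, strictly decreasing):
  μ^(1)=26; μ^(2)=67/3; μ^(3)=-62

((1, 1, 0, 0); (2, 2, 2, 0); (0, 0, 0, 3))


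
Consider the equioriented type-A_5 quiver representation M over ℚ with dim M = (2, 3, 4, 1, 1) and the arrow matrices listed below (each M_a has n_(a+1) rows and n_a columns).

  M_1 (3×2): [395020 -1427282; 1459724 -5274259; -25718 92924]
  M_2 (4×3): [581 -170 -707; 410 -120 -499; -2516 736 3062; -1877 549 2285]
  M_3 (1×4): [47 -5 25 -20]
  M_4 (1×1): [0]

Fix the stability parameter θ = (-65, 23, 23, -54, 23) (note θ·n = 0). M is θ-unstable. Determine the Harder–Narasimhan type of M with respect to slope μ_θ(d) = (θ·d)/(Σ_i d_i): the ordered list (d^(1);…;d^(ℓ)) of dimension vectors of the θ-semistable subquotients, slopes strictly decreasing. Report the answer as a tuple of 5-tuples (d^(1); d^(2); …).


Barcode: M ≅ I[1,3], I[1,4], I[2,3], I[3,3], I[5,5]. HN layers by μ_θ (3 steps, strictly decreasing):
  μ^(1)=23; μ^(2)=-8/3; μ^(3)=-65

((0, 2, 3, 0, 1); (0, 1, 1, 1, 0); (2, 0, 0, 0, 0))


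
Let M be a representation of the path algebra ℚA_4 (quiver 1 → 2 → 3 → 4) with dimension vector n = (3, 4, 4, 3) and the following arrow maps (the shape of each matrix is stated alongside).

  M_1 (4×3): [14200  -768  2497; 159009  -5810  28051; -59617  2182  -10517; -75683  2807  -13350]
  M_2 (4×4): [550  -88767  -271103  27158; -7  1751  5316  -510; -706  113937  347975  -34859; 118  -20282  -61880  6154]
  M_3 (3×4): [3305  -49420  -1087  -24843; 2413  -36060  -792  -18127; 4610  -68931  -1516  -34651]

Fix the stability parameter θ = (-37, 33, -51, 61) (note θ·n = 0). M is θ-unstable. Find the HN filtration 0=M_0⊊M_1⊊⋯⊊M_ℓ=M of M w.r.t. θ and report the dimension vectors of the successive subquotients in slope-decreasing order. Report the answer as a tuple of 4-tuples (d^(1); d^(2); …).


Interval decomposition of M: I[1,2], I[1,4]^2, I[2,4], I[3,3].
HN type (ℓ=5): μ^(1)=61; μ^(2)=33; μ^(3)=-9; μ^(4)=-37; μ^(5)=-51

((0, 0, 0, 3); (0, 1, 0, 0); (0, 3, 3, 0); (3, 0, 0, 0); (0, 0, 1, 0))


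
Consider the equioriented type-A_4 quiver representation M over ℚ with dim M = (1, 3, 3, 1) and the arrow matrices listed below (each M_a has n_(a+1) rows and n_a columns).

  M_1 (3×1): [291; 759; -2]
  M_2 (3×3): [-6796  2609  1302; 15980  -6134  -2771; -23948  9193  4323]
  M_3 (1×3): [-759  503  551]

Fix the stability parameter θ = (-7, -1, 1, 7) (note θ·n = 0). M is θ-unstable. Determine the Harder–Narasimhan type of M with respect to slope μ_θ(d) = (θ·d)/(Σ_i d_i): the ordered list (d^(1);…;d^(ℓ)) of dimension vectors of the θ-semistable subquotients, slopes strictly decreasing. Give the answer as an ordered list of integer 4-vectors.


Interval decomposition of M: I[1,4], I[2,3]^2.
HN type (ℓ=4): μ^(1)=7; μ^(2)=1; μ^(3)=-1; μ^(4)=-7

((0, 0, 0, 1); (0, 0, 3, 0); (0, 3, 0, 0); (1, 0, 0, 0))


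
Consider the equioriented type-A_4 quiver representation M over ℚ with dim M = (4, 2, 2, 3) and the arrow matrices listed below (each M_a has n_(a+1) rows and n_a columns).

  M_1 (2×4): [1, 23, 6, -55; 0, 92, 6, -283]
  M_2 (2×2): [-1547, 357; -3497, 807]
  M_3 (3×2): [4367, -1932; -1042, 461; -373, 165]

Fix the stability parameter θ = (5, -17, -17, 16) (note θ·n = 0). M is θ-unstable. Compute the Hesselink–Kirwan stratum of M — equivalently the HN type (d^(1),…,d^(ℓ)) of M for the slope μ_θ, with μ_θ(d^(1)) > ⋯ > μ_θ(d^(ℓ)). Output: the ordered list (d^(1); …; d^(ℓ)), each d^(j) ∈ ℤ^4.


Interval decomposition of M: I[1,1]^2, I[1,2], I[1,4], I[3,4], I[4,4].
HN type (ℓ=5): μ^(1)=16; μ^(2)=5; μ^(3)=-6; μ^(4)=-29/3; μ^(5)=-17

((0, 0, 0, 3); (2, 0, 0, 0); (1, 1, 0, 0); (1, 1, 1, 0); (0, 0, 1, 0))


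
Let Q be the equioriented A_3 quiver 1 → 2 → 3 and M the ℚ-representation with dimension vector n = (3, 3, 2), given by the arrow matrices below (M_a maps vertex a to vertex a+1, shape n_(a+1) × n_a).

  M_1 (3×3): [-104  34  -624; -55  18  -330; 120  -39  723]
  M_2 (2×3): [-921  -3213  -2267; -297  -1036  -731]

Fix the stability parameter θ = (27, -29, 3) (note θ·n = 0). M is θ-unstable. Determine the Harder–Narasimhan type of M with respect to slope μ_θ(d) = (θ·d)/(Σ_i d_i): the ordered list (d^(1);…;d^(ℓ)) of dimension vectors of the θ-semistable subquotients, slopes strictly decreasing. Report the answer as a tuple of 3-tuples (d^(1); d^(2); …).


Interval decomposition of M: I[1,2], I[1,3]^2.
HN type (ℓ=2): μ^(1)=3; μ^(2)=-1

((0, 0, 2); (3, 3, 0))


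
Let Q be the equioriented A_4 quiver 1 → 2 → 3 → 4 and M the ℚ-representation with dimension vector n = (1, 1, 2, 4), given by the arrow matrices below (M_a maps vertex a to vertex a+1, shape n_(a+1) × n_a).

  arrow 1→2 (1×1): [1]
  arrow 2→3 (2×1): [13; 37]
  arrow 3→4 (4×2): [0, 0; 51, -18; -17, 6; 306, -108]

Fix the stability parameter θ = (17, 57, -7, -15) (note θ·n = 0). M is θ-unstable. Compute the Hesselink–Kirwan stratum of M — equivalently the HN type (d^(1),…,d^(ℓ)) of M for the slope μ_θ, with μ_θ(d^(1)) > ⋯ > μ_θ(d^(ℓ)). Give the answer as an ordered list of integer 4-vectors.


Via rank(M_{q-1}∘⋯∘M_p): M ≅ I[1,4], I[3,3], I[4,4]^3.
μ_θ-semistable layers: μ^(1)=13; μ^(2)=-7; μ^(3)=-15

((1, 1, 1, 1); (0, 0, 1, 0); (0, 0, 0, 3))


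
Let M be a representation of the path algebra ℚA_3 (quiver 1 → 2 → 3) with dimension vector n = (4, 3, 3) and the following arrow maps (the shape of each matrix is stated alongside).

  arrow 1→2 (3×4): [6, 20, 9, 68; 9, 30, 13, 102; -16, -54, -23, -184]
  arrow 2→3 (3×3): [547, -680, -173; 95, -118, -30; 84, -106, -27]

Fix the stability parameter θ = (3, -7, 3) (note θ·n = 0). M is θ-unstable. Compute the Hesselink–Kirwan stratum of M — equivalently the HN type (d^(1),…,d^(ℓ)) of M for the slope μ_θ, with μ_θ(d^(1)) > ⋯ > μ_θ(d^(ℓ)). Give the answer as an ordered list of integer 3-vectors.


Barcode: M ≅ I[1,1], I[1,3]^3. HN layers by μ_θ (2 steps, strictly decreasing):
  μ^(1)=3; μ^(2)=-2

((1, 0, 3); (3, 3, 0))


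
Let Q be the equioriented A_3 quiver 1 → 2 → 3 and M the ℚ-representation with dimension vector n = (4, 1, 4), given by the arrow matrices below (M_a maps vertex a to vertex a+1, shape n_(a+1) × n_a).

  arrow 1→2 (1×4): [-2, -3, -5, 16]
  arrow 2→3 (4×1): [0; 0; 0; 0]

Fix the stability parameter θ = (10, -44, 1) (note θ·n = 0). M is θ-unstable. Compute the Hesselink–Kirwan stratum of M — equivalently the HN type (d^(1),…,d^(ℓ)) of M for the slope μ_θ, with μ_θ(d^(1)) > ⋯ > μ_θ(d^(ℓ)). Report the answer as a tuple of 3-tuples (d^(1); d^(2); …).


Interval decomposition of M: I[1,1]^3, I[1,2], I[3,3]^4.
HN type (ℓ=3): μ^(1)=10; μ^(2)=1; μ^(3)=-17

((3, 0, 0); (0, 0, 4); (1, 1, 0))


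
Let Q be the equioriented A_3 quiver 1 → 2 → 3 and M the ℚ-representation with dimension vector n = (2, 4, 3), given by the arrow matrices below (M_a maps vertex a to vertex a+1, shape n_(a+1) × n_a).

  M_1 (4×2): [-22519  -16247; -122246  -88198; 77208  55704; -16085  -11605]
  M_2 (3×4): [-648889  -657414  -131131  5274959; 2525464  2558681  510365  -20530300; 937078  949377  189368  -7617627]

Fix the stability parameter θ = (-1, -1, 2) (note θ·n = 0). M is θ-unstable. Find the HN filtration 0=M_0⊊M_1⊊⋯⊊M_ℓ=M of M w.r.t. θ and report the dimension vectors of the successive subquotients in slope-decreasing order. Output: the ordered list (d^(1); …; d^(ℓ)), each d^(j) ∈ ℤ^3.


Interval decomposition of M: I[1,1], I[1,3], I[2,2], I[2,3]^2.
HN type (ℓ=2): μ^(1)=2; μ^(2)=-1

((0, 0, 3); (2, 4, 0))


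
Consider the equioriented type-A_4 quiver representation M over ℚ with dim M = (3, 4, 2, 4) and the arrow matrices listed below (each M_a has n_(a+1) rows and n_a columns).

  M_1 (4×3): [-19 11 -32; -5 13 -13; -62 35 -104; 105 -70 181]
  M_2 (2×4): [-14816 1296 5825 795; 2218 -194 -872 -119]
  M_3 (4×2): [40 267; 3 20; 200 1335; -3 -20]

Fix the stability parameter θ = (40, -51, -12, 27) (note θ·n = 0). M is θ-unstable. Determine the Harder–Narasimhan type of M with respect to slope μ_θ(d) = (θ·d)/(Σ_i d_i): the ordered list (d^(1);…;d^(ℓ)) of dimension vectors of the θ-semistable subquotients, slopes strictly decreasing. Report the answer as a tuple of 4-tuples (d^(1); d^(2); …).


Via rank(M_{q-1}∘⋯∘M_p): M ≅ I[1,2], I[1,4]^2, I[2,2], I[4,4]^2.
μ_θ-semistable layers: μ^(1)=27; μ^(2)=-11/2; μ^(3)=-23/3; μ^(4)=-51

((0, 0, 0, 4); (1, 1, 0, 0); (2, 2, 2, 0); (0, 1, 0, 0))


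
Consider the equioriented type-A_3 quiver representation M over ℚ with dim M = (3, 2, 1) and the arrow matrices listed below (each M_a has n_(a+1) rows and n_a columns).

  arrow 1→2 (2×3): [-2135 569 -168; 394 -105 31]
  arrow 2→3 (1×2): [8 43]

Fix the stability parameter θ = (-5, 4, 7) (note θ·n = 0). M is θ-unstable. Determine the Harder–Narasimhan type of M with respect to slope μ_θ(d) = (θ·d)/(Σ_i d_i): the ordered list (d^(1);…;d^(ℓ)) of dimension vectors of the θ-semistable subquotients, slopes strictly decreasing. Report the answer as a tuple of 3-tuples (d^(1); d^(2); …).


Interval decomposition of M: I[1,1], I[1,2], I[1,3].
HN type (ℓ=3): μ^(1)=7; μ^(2)=4; μ^(3)=-5

((0, 0, 1); (0, 2, 0); (3, 0, 0))


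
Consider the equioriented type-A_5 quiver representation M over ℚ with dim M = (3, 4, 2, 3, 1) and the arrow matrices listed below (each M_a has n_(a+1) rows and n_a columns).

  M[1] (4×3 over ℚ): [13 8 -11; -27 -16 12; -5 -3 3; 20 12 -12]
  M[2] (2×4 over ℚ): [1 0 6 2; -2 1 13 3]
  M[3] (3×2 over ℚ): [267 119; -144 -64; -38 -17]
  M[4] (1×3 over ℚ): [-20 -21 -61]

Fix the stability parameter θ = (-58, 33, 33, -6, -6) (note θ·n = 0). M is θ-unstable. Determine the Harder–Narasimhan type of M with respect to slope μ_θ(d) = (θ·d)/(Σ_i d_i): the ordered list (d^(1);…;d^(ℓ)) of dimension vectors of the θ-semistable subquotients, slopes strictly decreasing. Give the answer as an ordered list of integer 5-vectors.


Interval decomposition of M: I[1,2], I[1,4], I[1,5], I[2,2], I[4,4].
HN type (ℓ=5): μ^(1)=33; μ^(2)=20; μ^(3)=27/2; μ^(4)=-6; μ^(5)=-58

((0, 2, 0, 0, 0); (0, 1, 1, 1, 0); (0, 1, 1, 1, 1); (0, 0, 0, 1, 0); (3, 0, 0, 0, 0))


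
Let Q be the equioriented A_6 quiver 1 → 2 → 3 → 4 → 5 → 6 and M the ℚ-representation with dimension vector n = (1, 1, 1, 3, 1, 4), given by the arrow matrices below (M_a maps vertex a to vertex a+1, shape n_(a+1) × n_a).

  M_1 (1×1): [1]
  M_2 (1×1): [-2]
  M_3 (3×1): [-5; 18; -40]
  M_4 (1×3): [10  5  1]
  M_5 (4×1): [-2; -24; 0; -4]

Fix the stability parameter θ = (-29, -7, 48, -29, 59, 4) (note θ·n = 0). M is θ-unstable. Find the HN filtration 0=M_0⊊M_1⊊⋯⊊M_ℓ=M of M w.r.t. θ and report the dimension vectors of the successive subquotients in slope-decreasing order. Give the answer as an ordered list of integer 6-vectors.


Via rank(M_{q-1}∘⋯∘M_p): M ≅ I[1,4], I[4,4], I[4,6], I[6,6]^3.
μ_θ-semistable layers: μ^(1)=63/2; μ^(2)=19/2; μ^(3)=4; μ^(4)=-7; μ^(5)=-29

((0, 0, 0, 0, 1, 1); (0, 0, 1, 1, 0, 0); (0, 0, 0, 0, 0, 3); (0, 1, 0, 0, 0, 0); (1, 0, 0, 2, 0, 0))


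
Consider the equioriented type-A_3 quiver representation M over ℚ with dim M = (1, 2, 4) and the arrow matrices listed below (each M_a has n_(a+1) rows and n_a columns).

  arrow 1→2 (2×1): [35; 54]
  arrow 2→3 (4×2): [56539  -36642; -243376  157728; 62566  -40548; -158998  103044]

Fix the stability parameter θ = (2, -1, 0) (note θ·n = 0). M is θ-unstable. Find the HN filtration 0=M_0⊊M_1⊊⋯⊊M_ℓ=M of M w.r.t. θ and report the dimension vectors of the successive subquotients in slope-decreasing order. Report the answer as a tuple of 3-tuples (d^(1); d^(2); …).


Interval decomposition of M: I[1,3], I[2,2], I[3,3]^3.
HN type (ℓ=3): μ^(1)=1/3; μ^(2)=0; μ^(3)=-1

((1, 1, 1); (0, 0, 3); (0, 1, 0))


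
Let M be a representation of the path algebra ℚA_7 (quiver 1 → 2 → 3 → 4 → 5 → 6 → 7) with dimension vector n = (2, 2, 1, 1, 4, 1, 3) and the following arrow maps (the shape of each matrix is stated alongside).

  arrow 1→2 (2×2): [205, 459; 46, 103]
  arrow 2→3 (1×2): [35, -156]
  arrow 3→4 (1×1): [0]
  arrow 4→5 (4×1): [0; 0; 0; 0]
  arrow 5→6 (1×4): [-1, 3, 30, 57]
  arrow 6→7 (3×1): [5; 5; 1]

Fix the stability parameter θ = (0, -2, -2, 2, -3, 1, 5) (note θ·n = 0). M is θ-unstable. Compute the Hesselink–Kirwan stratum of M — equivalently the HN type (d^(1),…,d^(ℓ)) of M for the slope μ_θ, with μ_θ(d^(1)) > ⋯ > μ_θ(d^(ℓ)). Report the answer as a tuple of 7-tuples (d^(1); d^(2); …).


Barcode: M ≅ I[1,2], I[1,3], I[4,4], I[5,5]^3, I[5,7], I[7,7]^2. HN layers by μ_θ (6 steps, strictly decreasing):
  μ^(1)=5; μ^(2)=2; μ^(3)=1; μ^(4)=-1; μ^(5)=-4/3; μ^(6)=-3

((0, 0, 0, 0, 0, 0, 3); (0, 0, 0, 1, 0, 0, 0); (0, 0, 0, 0, 0, 1, 0); (1, 1, 0, 0, 0, 0, 0); (1, 1, 1, 0, 0, 0, 0); (0, 0, 0, 0, 4, 0, 0))


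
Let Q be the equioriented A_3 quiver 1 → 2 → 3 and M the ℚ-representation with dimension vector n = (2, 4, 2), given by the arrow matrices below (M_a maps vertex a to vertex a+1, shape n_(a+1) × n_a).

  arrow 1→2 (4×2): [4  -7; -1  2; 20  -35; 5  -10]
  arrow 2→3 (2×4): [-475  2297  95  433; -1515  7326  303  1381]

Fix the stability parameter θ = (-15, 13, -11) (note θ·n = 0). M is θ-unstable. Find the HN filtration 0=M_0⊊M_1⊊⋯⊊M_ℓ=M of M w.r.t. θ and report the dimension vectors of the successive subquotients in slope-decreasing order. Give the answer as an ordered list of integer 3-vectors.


Via rank(M_{q-1}∘⋯∘M_p): M ≅ I[1,2], I[1,3], I[2,2], I[2,3].
μ_θ-semistable layers: μ^(1)=13; μ^(2)=1; μ^(3)=-15

((0, 2, 0); (0, 2, 2); (2, 0, 0))


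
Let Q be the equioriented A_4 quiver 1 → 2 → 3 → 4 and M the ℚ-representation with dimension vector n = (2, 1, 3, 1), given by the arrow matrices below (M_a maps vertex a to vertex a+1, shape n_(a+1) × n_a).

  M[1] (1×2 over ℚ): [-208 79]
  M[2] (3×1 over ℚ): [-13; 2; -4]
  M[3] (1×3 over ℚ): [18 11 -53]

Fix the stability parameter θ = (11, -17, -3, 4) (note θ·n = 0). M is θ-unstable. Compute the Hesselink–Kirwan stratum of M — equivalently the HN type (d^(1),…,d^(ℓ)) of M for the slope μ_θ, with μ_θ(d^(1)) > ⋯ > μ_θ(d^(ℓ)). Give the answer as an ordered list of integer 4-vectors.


Barcode: M ≅ I[1,1], I[1,3], I[3,3], I[3,4]. HN layers by μ_θ (3 steps, strictly decreasing):
  μ^(1)=11; μ^(2)=4; μ^(3)=-3

((1, 0, 0, 0); (0, 0, 0, 1); (1, 1, 3, 0))


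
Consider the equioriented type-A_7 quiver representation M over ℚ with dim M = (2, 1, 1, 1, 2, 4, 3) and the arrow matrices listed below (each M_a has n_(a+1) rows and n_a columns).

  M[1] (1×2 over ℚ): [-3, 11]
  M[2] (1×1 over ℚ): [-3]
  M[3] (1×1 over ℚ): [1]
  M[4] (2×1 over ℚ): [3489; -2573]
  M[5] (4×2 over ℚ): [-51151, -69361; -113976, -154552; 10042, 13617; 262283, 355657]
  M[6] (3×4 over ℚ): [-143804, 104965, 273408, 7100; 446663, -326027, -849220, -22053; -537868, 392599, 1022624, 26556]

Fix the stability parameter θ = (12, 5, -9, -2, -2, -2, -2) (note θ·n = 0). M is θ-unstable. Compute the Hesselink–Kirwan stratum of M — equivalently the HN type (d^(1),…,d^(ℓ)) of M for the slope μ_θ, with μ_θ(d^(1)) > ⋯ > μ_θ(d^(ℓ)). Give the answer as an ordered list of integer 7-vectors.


Interval decomposition of M: I[1,1], I[1,6], I[5,6], I[6,7]^2, I[7,7].
HN type (ℓ=3): μ^(1)=12; μ^(2)=1/3; μ^(3)=-2

((1, 0, 0, 0, 0, 0, 0); (1, 1, 1, 1, 1, 1, 0); (0, 0, 0, 0, 1, 3, 3))


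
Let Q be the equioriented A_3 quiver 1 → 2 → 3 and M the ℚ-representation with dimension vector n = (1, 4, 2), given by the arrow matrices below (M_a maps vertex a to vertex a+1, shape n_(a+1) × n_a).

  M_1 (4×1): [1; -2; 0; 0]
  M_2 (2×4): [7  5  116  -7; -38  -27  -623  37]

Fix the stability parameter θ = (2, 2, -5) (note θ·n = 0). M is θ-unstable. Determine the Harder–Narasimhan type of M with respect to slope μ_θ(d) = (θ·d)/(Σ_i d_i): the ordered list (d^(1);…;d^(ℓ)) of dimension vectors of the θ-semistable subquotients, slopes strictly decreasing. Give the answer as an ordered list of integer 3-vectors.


Barcode: M ≅ I[1,3], I[2,2]^2, I[2,3]. HN layers by μ_θ (3 steps, strictly decreasing):
  μ^(1)=2; μ^(2)=-1/3; μ^(3)=-3/2

((0, 2, 0); (1, 1, 1); (0, 1, 1))


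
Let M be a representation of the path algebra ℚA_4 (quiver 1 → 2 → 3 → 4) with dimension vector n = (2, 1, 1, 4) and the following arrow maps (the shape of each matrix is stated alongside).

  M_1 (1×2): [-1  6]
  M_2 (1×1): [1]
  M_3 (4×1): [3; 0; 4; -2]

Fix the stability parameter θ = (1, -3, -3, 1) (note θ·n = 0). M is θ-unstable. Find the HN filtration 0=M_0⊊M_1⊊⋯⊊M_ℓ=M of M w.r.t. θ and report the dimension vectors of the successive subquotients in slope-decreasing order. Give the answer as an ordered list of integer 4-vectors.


Barcode: M ≅ I[1,1], I[1,4], I[4,4]^3. HN layers by μ_θ (2 steps, strictly decreasing):
  μ^(1)=1; μ^(2)=-5/3

((1, 0, 0, 4); (1, 1, 1, 0))


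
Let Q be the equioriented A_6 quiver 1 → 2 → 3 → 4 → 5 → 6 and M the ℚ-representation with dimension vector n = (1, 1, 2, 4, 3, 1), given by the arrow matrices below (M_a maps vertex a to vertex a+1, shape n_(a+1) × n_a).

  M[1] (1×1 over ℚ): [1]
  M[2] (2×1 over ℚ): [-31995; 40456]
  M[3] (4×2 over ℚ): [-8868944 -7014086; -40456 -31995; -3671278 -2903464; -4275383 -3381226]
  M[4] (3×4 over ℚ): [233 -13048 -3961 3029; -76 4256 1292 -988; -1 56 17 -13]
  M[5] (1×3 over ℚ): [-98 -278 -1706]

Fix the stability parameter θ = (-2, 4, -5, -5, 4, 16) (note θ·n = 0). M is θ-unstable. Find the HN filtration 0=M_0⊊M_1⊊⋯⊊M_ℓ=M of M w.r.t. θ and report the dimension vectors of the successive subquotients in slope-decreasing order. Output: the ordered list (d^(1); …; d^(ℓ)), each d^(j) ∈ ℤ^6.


Barcode: M ≅ I[1,5], I[3,4], I[4,4]^2, I[5,5], I[5,6]. HN layers by μ_θ (4 steps, strictly decreasing):
  μ^(1)=16; μ^(2)=4; μ^(3)=-2; μ^(4)=-5

((0, 0, 0, 0, 0, 1); (0, 0, 0, 0, 3, 0); (1, 1, 1, 1, 0, 0); (0, 0, 1, 3, 0, 0))


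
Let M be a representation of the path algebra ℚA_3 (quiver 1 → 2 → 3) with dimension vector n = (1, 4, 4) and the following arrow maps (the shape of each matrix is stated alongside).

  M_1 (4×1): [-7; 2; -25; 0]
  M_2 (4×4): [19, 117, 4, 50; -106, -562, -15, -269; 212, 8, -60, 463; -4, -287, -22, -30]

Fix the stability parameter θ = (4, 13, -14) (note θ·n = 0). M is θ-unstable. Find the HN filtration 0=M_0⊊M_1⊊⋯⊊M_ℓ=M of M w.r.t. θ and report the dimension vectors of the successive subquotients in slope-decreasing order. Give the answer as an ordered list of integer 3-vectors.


Via rank(M_{q-1}∘⋯∘M_p): M ≅ I[1,3], I[2,3]^3.
μ_θ-semistable layers: μ^(1)=1; μ^(2)=-1/2

((1, 1, 1); (0, 3, 3))


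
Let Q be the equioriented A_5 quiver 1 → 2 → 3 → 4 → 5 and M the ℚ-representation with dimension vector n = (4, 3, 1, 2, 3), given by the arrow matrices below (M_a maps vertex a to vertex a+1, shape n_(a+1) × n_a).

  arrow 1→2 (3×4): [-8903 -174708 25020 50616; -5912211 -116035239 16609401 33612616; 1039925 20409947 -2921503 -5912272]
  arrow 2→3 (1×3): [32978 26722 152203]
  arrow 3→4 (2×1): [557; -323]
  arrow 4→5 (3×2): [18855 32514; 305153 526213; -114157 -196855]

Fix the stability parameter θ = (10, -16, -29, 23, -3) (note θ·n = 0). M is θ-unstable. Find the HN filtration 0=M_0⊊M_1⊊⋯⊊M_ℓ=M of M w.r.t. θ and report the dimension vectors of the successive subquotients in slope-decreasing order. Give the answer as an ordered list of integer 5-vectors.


Interval decomposition of M: I[1,1], I[1,2]^2, I[1,5], I[4,5], I[5,5].
HN type (ℓ=3): μ^(1)=10; μ^(2)=-3; μ^(3)=-35/3

((1, 0, 0, 2, 2); (2, 2, 0, 0, 1); (1, 1, 1, 0, 0))


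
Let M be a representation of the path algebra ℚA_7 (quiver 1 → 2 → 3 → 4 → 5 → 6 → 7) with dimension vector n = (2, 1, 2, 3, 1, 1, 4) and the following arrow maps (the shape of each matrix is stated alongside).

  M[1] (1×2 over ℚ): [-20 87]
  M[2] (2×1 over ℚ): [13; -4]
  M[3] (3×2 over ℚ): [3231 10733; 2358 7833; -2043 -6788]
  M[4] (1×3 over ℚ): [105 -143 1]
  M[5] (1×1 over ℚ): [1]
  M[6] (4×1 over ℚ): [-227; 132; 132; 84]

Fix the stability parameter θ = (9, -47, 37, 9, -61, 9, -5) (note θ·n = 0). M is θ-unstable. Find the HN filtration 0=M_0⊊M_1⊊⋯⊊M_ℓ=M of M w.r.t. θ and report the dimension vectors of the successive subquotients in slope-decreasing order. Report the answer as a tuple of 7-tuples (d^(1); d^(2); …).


Interval decomposition of M: I[1,1], I[1,7], I[3,4], I[4,4], I[7,7]^3.
HN type (ℓ=5): μ^(1)=23; μ^(2)=9; μ^(3)=2; μ^(4)=-5; μ^(5)=-19

((0, 0, 1, 1, 0, 0, 0); (1, 0, 0, 1, 0, 0, 0); (0, 0, 0, 0, 0, 1, 1); (0, 0, 1, 1, 1, 0, 3); (1, 1, 0, 0, 0, 0, 0))


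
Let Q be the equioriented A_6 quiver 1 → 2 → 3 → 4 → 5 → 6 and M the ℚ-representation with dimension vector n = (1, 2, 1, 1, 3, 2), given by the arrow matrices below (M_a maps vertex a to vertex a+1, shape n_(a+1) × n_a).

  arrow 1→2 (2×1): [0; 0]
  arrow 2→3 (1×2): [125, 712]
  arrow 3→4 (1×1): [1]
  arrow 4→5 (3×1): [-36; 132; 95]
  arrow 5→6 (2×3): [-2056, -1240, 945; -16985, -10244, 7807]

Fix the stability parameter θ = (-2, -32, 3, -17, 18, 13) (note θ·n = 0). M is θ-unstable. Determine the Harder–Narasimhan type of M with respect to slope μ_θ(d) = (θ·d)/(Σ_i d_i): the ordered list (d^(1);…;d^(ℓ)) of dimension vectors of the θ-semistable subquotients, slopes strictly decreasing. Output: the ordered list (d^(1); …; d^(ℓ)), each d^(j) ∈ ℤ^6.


Via rank(M_{q-1}∘⋯∘M_p): M ≅ I[1,1], I[2,2], I[2,6], I[5,5], I[5,6].
μ_θ-semistable layers: μ^(1)=18; μ^(2)=31/2; μ^(3)=-2; μ^(4)=-7; μ^(5)=-32

((0, 0, 0, 0, 1, 0); (0, 0, 0, 0, 2, 2); (1, 0, 0, 0, 0, 0); (0, 0, 1, 1, 0, 0); (0, 2, 0, 0, 0, 0))


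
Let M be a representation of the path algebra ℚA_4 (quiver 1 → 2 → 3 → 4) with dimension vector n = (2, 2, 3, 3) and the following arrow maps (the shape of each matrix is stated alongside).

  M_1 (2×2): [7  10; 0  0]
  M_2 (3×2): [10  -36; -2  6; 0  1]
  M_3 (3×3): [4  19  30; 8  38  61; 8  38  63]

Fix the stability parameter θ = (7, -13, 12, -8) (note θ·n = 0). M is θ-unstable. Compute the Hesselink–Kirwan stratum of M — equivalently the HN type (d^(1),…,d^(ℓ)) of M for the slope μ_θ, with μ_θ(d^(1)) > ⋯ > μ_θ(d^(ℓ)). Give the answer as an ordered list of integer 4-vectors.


Via rank(M_{q-1}∘⋯∘M_p): M ≅ I[1,1], I[1,4], I[2,4], I[3,3], I[4,4].
μ_θ-semistable layers: μ^(1)=12; μ^(2)=7; μ^(3)=2; μ^(4)=-3; μ^(5)=-8; μ^(6)=-13

((0, 0, 1, 0); (1, 0, 0, 0); (0, 0, 2, 2); (1, 1, 0, 0); (0, 0, 0, 1); (0, 1, 0, 0))


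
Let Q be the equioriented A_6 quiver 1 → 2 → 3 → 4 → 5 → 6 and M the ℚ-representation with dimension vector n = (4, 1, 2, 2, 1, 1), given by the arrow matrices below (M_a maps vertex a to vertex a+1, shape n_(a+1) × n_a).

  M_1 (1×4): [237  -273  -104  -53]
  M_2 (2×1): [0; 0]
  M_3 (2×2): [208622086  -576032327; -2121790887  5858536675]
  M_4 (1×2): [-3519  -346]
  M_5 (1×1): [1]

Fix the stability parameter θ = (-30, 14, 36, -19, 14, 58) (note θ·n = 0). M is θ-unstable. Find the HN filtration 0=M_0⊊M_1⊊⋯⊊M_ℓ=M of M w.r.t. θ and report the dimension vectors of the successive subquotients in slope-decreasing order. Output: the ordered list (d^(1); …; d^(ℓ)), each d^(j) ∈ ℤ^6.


Interval decomposition of M: I[1,1]^3, I[1,2], I[3,4], I[3,6].
HN type (ℓ=4): μ^(1)=58; μ^(2)=14; μ^(3)=17/2; μ^(4)=-30

((0, 0, 0, 0, 0, 1); (0, 1, 0, 0, 1, 0); (0, 0, 2, 2, 0, 0); (4, 0, 0, 0, 0, 0))


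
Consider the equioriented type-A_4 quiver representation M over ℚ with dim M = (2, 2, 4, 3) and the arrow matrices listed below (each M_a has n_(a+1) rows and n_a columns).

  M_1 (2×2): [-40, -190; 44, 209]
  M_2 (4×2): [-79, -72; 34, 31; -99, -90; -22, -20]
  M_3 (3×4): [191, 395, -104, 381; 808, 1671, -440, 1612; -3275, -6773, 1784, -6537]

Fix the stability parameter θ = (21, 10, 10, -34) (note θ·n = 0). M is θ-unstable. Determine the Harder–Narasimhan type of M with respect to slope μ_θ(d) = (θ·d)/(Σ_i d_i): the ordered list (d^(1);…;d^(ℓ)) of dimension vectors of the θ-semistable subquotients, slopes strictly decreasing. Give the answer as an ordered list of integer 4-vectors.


Via rank(M_{q-1}∘⋯∘M_p): M ≅ I[1,1], I[1,4], I[2,4], I[3,3]^2, I[4,4].
μ_θ-semistable layers: μ^(1)=21; μ^(2)=10; μ^(3)=7/4; μ^(4)=-14/3; μ^(5)=-34

((1, 0, 0, 0); (0, 0, 2, 0); (1, 1, 1, 1); (0, 1, 1, 1); (0, 0, 0, 1))


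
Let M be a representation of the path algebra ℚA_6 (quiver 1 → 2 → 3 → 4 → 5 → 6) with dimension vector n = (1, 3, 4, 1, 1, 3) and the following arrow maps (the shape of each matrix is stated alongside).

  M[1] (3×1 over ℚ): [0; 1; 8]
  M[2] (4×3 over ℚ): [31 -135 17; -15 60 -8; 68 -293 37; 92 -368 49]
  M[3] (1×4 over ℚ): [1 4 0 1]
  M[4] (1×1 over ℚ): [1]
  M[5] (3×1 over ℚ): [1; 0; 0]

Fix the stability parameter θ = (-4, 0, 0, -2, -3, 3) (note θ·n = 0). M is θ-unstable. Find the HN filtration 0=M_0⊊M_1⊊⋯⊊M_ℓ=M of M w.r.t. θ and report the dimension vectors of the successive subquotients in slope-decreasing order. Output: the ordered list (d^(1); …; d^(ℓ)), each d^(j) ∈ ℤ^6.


Barcode: M ≅ I[1,6], I[2,3]^2, I[3,3], I[6,6]^2. HN layers by μ_θ (4 steps, strictly decreasing):
  μ^(1)=3; μ^(2)=0; μ^(3)=-5/4; μ^(4)=-4

((0, 0, 0, 0, 0, 3); (0, 2, 3, 0, 0, 0); (0, 1, 1, 1, 1, 0); (1, 0, 0, 0, 0, 0))


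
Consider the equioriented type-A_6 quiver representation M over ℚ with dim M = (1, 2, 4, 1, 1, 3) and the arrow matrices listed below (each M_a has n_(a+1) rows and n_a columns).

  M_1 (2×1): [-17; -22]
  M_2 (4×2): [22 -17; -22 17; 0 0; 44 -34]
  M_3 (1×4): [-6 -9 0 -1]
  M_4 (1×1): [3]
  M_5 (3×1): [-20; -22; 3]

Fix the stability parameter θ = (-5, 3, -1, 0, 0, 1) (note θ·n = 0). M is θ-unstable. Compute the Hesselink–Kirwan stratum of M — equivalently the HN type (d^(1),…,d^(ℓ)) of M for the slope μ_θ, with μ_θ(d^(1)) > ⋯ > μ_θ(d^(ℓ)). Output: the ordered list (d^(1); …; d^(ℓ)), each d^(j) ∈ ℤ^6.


Via rank(M_{q-1}∘⋯∘M_p): M ≅ I[1,2], I[2,6], I[3,3]^3, I[6,6]^2.
μ_θ-semistable layers: μ^(1)=3; μ^(2)=1; μ^(3)=1/2; μ^(4)=-1; μ^(5)=-5

((0, 1, 0, 0, 0, 0); (0, 0, 0, 0, 0, 3); (0, 1, 1, 1, 1, 0); (0, 0, 3, 0, 0, 0); (1, 0, 0, 0, 0, 0))


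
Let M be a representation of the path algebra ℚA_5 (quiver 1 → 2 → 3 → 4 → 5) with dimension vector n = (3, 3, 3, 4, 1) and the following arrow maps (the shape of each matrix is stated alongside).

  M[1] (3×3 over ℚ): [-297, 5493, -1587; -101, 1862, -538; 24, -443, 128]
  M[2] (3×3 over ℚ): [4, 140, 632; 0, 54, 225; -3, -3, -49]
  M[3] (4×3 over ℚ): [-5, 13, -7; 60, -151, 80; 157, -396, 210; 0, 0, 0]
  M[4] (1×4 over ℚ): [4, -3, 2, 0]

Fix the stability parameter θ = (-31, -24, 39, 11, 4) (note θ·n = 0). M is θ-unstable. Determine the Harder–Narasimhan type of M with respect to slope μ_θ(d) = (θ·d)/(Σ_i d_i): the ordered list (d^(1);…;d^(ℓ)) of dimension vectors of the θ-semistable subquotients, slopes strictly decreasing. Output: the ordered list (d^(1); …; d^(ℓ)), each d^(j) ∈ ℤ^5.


Barcode: M ≅ I[1,2], I[1,4], I[1,5], I[3,4], I[4,4]. HN layers by μ_θ (5 steps, strictly decreasing):
  μ^(1)=25; μ^(2)=18; μ^(3)=11; μ^(4)=-24; μ^(5)=-31

((0, 0, 2, 2, 0); (0, 0, 1, 1, 1); (0, 0, 0, 1, 0); (0, 3, 0, 0, 0); (3, 0, 0, 0, 0))


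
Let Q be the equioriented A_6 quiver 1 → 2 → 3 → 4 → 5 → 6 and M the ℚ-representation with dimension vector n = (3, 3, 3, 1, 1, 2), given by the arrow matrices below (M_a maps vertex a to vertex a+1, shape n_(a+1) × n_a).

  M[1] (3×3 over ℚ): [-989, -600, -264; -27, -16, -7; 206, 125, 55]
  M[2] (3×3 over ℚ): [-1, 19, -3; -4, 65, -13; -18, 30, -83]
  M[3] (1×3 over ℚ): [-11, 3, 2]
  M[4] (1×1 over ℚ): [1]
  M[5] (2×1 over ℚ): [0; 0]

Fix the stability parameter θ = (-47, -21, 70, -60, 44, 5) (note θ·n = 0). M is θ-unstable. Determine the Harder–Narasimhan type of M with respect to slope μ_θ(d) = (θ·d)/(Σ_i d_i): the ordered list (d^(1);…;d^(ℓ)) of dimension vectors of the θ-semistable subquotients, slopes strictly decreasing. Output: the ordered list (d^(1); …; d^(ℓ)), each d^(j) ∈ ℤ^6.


Via rank(M_{q-1}∘⋯∘M_p): M ≅ I[1,3]^2, I[1,5], I[6,6]^2.
μ_θ-semistable layers: μ^(1)=70; μ^(2)=44; μ^(3)=5; μ^(4)=-21; μ^(5)=-47

((0, 0, 2, 0, 0, 0); (0, 0, 0, 0, 1, 0); (0, 0, 1, 1, 0, 2); (0, 3, 0, 0, 0, 0); (3, 0, 0, 0, 0, 0))


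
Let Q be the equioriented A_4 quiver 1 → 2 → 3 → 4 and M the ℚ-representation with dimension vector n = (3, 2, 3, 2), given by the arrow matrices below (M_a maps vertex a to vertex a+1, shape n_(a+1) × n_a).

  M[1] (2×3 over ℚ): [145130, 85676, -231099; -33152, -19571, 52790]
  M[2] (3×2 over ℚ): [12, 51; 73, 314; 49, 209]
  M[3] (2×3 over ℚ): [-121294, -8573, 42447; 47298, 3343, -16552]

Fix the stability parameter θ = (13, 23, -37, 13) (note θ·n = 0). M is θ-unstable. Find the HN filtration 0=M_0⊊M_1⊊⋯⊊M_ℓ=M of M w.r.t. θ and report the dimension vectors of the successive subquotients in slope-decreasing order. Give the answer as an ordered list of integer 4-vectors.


Barcode: M ≅ I[1,1], I[1,4]^2, I[3,3]. HN layers by μ_θ (3 steps, strictly decreasing):
  μ^(1)=13; μ^(2)=-1/3; μ^(3)=-37

((1, 0, 0, 2); (2, 2, 2, 0); (0, 0, 1, 0))


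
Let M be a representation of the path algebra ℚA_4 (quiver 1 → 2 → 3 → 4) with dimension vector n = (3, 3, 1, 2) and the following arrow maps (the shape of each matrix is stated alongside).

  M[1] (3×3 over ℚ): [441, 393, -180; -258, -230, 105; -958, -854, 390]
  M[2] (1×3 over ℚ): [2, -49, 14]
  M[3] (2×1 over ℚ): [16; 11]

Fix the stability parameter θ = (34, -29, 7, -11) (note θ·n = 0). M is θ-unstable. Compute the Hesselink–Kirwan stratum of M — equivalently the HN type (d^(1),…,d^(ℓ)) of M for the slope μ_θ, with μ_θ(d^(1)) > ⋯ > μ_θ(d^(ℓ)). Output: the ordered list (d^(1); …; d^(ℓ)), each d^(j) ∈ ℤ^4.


Interval decomposition of M: I[1,1], I[1,2], I[1,4], I[2,2], I[4,4].
HN type (ℓ=5): μ^(1)=34; μ^(2)=5/2; μ^(3)=1/4; μ^(4)=-11; μ^(5)=-29

((1, 0, 0, 0); (1, 1, 0, 0); (1, 1, 1, 1); (0, 0, 0, 1); (0, 1, 0, 0))


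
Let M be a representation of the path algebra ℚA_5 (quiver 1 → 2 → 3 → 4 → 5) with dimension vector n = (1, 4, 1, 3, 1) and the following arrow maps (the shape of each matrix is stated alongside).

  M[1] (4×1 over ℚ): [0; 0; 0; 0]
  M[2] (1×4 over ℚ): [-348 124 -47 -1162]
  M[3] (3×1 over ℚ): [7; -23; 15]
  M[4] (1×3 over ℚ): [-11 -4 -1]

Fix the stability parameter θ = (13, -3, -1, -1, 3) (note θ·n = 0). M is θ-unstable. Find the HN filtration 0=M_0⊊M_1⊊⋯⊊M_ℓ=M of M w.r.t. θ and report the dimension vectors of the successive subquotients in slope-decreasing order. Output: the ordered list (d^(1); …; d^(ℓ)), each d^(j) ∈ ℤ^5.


Via rank(M_{q-1}∘⋯∘M_p): M ≅ I[1,1], I[2,2]^3, I[2,4], I[4,4], I[4,5].
μ_θ-semistable layers: μ^(1)=13; μ^(2)=3; μ^(3)=-1; μ^(4)=-3

((1, 0, 0, 0, 0); (0, 0, 0, 0, 1); (0, 0, 1, 3, 0); (0, 4, 0, 0, 0))


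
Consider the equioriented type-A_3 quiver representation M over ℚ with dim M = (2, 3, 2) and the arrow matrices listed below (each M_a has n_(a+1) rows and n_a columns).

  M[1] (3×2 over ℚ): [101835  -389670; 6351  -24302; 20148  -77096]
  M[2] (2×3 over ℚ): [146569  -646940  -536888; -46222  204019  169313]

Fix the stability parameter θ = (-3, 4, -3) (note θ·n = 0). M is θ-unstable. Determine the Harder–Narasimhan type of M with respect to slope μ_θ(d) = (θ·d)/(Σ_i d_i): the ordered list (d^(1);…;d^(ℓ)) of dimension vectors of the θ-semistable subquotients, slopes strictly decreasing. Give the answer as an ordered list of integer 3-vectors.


Barcode: M ≅ I[1,1], I[1,3], I[2,2], I[2,3]. HN layers by μ_θ (3 steps, strictly decreasing):
  μ^(1)=4; μ^(2)=1/2; μ^(3)=-3

((0, 1, 0); (0, 2, 2); (2, 0, 0))


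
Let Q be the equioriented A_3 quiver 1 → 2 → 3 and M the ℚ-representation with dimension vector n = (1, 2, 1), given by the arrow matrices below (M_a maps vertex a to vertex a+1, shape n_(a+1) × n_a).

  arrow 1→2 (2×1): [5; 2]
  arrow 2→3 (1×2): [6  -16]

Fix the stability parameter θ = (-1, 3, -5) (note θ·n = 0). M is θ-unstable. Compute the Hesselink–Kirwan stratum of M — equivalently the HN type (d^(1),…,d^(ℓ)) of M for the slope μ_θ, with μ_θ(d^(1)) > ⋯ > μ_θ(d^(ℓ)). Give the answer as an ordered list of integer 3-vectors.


Barcode: M ≅ I[1,3], I[2,2]. HN layers by μ_θ (2 steps, strictly decreasing):
  μ^(1)=3; μ^(2)=-1

((0, 1, 0); (1, 1, 1))


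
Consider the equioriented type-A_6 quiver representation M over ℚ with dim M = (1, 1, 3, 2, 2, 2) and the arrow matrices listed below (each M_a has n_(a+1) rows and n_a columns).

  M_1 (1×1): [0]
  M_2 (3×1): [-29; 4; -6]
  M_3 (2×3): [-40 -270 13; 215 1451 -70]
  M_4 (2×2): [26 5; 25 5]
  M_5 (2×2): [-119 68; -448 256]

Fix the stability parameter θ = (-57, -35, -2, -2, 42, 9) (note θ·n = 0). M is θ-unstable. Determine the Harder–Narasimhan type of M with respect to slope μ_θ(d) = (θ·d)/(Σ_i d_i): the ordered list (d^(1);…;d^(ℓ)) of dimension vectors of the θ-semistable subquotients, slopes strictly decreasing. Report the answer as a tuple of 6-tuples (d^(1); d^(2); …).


Interval decomposition of M: I[1,1], I[2,6], I[3,3], I[3,5], I[6,6].
HN type (ℓ=6): μ^(1)=42; μ^(2)=51/2; μ^(3)=9; μ^(4)=-2; μ^(5)=-35; μ^(6)=-57

((0, 0, 0, 0, 1, 0); (0, 0, 0, 0, 1, 1); (0, 0, 0, 0, 0, 1); (0, 0, 3, 2, 0, 0); (0, 1, 0, 0, 0, 0); (1, 0, 0, 0, 0, 0))


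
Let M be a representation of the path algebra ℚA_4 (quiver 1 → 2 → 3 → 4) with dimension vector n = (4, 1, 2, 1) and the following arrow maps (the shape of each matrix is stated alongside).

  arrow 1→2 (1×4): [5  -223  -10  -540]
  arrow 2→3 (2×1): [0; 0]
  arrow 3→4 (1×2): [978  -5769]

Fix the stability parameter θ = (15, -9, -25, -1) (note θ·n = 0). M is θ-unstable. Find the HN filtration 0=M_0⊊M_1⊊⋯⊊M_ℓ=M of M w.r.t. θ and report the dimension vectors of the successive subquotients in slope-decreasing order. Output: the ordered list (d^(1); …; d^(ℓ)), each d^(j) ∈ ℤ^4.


Barcode: M ≅ I[1,1]^3, I[1,2], I[3,3], I[3,4]. HN layers by μ_θ (4 steps, strictly decreasing):
  μ^(1)=15; μ^(2)=3; μ^(3)=-1; μ^(4)=-25

((3, 0, 0, 0); (1, 1, 0, 0); (0, 0, 0, 1); (0, 0, 2, 0))
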